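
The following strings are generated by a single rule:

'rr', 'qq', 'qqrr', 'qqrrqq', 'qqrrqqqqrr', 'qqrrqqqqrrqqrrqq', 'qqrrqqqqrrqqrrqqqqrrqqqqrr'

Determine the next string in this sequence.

From term 3 onward, concatenate the last term with the second-to-last: qq·rr = qqrr, qqrr·qq = qqrrqq, …
The next term joins qqrrqqqqrrqqrrqqqqrrqqqqrr and qqrrqqqqrrqqrrqq.

qqrrqqqqrrqqrrqqqqrrqqqqrrqqrrqqqqrrqqrrqq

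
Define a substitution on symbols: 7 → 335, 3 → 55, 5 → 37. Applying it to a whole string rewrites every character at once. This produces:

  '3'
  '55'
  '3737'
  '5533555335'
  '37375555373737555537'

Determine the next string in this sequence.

Rewriting the 20 symbols of 37375555373737555537 one by one yields 55 335 55 335 37 37 37 37 55 335 55 335 55 335 37 37 37 37 55 335; concatenated:

5533555335373737375533555335553353737373755335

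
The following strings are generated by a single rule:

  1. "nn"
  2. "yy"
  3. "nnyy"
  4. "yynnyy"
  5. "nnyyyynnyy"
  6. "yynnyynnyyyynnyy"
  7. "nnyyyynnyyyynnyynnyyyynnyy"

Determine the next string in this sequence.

This is a Fibonacci-style word recurrence s(k) = s(k−2)·s(k−1): e.g. nn·yy = nnyy.
The next term joins yynnyynnyyyynnyy and nnyyyynnyyyynnyynnyyyynnyy.

yynnyynnyyyynnyynnyyyynnyyyynnyynnyyyynnyy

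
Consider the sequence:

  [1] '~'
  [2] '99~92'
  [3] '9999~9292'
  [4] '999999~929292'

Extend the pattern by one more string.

s(k+1) = 99·s(k)·92, so each term gains 99 as a prefix and 92 as a suffix.
Applying this once more to 999999~929292:

99999999~92929292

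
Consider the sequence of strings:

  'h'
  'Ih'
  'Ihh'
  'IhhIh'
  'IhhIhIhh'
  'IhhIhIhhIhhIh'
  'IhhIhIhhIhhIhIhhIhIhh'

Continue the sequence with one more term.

Each term (from the third on) is the previous term followed by the one before it: term 3 = Ih·h = Ihh.
The next term joins IhhIhIhhIhhIhIhhIhIhh and IhhIhIhhIhhIh.

IhhIhIhhIhhIhIhhIhIhhIhhIhIhhIhhIh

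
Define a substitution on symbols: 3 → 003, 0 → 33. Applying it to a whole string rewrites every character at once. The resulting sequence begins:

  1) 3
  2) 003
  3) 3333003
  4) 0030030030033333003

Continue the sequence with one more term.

φ(0030030030033333003) expands symbol-by-symbol to 33 33 003 33 33 003 33 33 003 33 33 003 003 003 003 003 33 33 003; joining the 19 pieces gives the next term.

33330033333003333300333330030030030030033333003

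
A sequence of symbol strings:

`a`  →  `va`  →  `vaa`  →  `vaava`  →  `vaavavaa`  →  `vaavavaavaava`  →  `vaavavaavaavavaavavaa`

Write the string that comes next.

Each term (from the third on) is the previous term followed by the one before it: term 3 = va·a = vaa.
Continuing: vaavavaavaavavaavavaa · vaavavaavaava gives term 8.

vaavavaavaavavaavavaavaavavaavaava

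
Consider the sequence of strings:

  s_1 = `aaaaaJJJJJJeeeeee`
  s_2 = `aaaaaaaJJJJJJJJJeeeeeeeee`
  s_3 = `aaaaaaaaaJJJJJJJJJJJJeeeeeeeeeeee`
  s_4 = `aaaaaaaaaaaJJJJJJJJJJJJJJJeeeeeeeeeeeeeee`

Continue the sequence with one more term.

Term n consists of 2n+3 a's, followed by 3n+3 J's, followed by 3n+3 e's (n = 1, 2, …).
At n = 5 the blocks have lengths 13, 18, 18.

aaaaaaaaaaaaaJJJJJJJJJJJJJJJJJJeeeeeeeeeeeeeeeeee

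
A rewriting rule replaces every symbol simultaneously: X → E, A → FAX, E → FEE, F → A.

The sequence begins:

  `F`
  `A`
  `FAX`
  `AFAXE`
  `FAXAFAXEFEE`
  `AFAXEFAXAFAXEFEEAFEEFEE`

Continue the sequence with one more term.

Replace each of the 23 characters of AFAXEFAXAFAXEFEEAFEEFEE in place — FAX A FAX E FEE A FAX E FAX A FAX E FEE A FEE FEE FAX A FEE FEE A FEE FEE — and concatenate.

FAXAFAXEFEEAFAXEFAXAFAXEFEEAFEEFEEFAXAFEEFEEAFEEFEE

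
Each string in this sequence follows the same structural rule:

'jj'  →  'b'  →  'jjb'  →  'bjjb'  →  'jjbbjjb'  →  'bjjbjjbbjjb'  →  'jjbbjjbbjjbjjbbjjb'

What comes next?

bjjbjjbbjjbjjbbjjbbjjbjjbbjjb

This is a Fibonacci-style word recurrence s(k) = s(k−2)·s(k−1): e.g. jj·b = jjb.
So term 8 is bjjbjjbbjjb·jjbbjjbbjjbjjbbjjb.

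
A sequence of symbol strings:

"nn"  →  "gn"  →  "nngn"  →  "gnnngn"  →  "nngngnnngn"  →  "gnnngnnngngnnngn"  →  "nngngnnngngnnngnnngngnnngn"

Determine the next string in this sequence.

gnnngnnngngnnngnnngngnnngngnnngnnngngnnngn

This is a Fibonacci-style word recurrence s(k) = s(k−2)·s(k−1): e.g. nn·gn = nngn.
Continuing: gnnngnnngngnnngn · nngngnnngngnnngnnngngnnngn gives term 8.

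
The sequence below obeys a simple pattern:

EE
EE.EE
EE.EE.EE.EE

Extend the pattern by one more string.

Each string is two copies of the previous one joined by '.'.
Doubling EE.EE.EE.EE with '.' between the halves:

EE.EE.EE.EE.EE.EE.EE.EE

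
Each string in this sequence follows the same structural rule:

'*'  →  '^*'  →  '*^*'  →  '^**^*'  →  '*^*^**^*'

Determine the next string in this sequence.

From term 3 onward, concatenate the second-to-last term with the last: *·^* = *^*, ^*·*^* = ^**^*, …
Continuing: ^**^* · *^*^**^* gives term 6.

^**^**^*^**^*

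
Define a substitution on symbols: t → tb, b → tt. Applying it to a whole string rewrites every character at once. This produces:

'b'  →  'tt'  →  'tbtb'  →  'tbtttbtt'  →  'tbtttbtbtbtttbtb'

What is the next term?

Rewriting the 16 symbols of tbtttbtbtbtttbtb one by one yields tb tt tb tb tb tt tb tt tb tt tb tb tb tt tb tt; concatenated:

tbtttbtbtbtttbtttbtttbtbtbtttbtt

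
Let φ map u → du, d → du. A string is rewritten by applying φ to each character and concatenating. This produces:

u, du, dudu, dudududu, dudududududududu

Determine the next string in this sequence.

Rewriting the 16 symbols of dudududududududu one by one yields du du du du du du du du du du du du du du du du; concatenated:

dudududududududududududududududu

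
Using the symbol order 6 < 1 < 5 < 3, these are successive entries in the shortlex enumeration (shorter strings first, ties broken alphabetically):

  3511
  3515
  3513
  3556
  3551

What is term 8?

Continuing the enumeration 3 steps past 3551: 3551 → 3555 → 3553 → (answer).

3536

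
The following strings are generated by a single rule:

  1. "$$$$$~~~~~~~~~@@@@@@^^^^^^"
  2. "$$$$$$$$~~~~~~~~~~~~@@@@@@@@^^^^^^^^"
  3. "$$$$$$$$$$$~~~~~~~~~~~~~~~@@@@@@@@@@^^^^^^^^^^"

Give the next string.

Term n consists of 3n-1 $'s, followed by 3n+3 ~'s, followed by 2n+2 @'s, followed by 2n+2 ^'s, where the shown terms are n = 2, 3, 4.
Setting n = 5 gives 14, 18, 12, 12 characters in each block.

$$$$$$$$$$$$$$~~~~~~~~~~~~~~~~~~@@@@@@@@@@@@^^^^^^^^^^^^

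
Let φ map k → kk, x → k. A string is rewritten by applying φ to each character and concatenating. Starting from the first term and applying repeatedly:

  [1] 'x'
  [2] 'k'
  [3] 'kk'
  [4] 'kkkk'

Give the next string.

kkkkkkkk

Rewriting each symbol of kkkk: k→kk, k→kk, k→kk, k→kk, which concatenates to kk kk kk kk.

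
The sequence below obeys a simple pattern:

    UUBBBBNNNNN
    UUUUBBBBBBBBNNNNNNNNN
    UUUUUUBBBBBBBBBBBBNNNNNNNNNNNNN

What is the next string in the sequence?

UUUUUUUUBBBBBBBBBBBBBBBBNNNNNNNNNNNNNNNNN

The n-th term is 2n U's then 4n B's then 4n+1 N's (n = 1, 2, …).
Setting n = 4 gives 8, 16, 17 characters in each block.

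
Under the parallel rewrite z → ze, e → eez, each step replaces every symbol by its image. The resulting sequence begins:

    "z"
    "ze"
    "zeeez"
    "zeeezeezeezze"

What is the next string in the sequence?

Rewriting the 13 symbols of zeeezeezeezze one by one yields ze eez eez eez ze eez eez ze eez eez ze ze eez; concatenated:

zeeezeezeezzeeezeezzeeezeezzezeeez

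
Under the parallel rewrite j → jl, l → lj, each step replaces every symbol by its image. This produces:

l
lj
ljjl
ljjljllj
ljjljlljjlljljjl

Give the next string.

ljjljlljjlljljjljlljljjlljjljllj

Applying the rule to each of the 16 symbols of ljjljlljjlljljjl gives the pieces lj jl jl lj jl lj lj jl jl lj lj jl lj jl jl lj, which concatenate to the answer.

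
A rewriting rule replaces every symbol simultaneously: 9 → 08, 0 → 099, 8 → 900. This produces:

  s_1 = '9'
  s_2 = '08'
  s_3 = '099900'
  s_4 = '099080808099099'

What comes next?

Replace each of the 15 characters of 099080808099099 in place — 099 08 08 099 900 099 900 099 900 099 08 08 099 08 08 — and concatenate.

099080809990009990009990009908080990808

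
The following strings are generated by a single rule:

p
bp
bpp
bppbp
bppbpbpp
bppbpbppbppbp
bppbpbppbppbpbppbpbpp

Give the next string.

From term 3 onward, concatenate the last term with the second-to-last: bp·p = bpp, bpp·bp = bppbp, …
So term 8 is bppbpbppbppbpbppbpbpp·bppbpbppbppbp.

bppbpbppbppbpbppbpbppbppbpbppbppbp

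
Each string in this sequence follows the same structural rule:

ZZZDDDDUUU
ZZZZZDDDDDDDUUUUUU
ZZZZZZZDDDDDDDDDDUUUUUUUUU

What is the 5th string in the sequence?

ZZZZZZZZZZZDDDDDDDDDDDDDDDDUUUUUUUUUUUUUUU

The n-th term is 2n+1 Z's then 3n+1 D's then 3n U's (n = 1, 2, …).
For term 5, n = 5, so the run lengths are 11, 16, 15.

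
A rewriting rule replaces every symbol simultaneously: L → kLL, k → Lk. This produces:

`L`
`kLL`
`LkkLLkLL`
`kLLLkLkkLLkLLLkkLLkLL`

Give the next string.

Rewriting the 21 symbols of kLLLkLkkLLkLLLkkLLkLL one by one yields Lk kLL kLL kLL Lk kLL Lk Lk kLL kLL Lk kLL kLL kLL Lk Lk kLL kLL Lk kLL kLL; concatenated:

LkkLLkLLkLLLkkLLLkLkkLLkLLLkkLLkLLkLLLkLkkLLkLLLkkLLkLL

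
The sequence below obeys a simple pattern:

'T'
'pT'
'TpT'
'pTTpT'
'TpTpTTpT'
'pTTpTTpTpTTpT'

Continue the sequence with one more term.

TpTpTTpTpTTpTTpTpTTpT

Each term (from the third on) is the two preceding terms concatenated in order: term 3 = T·pT = TpT.
Continuing: TpTpTTpT · pTTpTTpTpTTpT gives term 7.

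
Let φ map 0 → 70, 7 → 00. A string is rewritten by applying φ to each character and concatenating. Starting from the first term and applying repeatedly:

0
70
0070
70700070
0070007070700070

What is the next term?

Rewriting the 16 symbols of 0070007070700070 one by one yields 70 70 00 70 70 70 00 70 00 70 00 70 70 70 00 70; concatenated:

70700070707000700070007070700070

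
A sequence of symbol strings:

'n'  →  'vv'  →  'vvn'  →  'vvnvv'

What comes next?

vvnvvvvn

From term 3 onward, concatenate the last term with the second-to-last: vv·n = vvn, vvn·vv = vvnvv, …
The next term joins vvnvv and vvn.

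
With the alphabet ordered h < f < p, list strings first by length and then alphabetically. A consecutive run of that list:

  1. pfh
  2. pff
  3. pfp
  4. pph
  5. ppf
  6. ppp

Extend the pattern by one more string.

ppp is the last string of length 3, so the next is the first of length 4: h repeated 4 times.

hhhh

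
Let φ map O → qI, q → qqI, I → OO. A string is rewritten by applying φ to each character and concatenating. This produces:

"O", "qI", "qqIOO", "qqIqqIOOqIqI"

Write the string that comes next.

Rewriting each symbol of qqIqqIOOqIqI: q→qqI, q→qqI, I→OO, q→qqI, q→qqI, I→OO, O→qI, O→qI, q→qqI, I→OO, q→qqI, I→OO, which concatenates to qqI qqI OO qqI qqI OO qI qI qqI OO qqI OO.

qqIqqIOOqqIqqIOOqIqIqqIOOqqIOO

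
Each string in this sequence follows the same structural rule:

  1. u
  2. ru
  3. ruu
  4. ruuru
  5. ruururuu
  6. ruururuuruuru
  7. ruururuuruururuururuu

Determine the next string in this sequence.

ruururuuruururuururuuruururuuruuru

This is a Fibonacci-style word recurrence s(k) = s(k−1)·s(k−2): e.g. ru·u = ruu.
So term 8 is ruururuuruururuururuu·ruururuuruuru.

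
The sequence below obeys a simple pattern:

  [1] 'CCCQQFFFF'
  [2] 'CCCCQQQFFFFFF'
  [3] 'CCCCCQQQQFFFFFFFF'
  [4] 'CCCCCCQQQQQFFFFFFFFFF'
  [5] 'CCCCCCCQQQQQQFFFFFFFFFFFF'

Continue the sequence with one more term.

CCCCCCCCQQQQQQQFFFFFFFFFFFFFF

Term n consists of n+1 C's, followed by n Q's, followed by 2n F's, where the shown terms are n = 2, 3, 4, 5, 6.
For the next term, n = 7, so the run lengths are 8, 7, 14.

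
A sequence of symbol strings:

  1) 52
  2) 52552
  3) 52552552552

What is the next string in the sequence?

Every step duplicates the string with '5' between the halves.
One more doubling of 52552552552 gives the answer.

52552552552552552552552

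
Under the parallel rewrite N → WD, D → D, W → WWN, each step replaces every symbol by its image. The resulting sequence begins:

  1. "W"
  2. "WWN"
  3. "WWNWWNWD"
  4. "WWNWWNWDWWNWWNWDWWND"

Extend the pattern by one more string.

WWNWWNWDWWNWWNWDWWNDWWNWWNWDWWNWWNWDWWNDWWNWWNWDD

Applying the rule to each of the 20 symbols of WWNWWNWDWWNWWNWDWWND gives the pieces WWN WWN WD WWN WWN WD WWN D WWN WWN WD WWN WWN WD WWN D WWN WWN WD D, which concatenate to the answer.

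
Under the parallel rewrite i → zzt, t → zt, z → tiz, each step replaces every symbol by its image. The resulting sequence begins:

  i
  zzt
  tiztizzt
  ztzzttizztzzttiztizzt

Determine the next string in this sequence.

φ(ztzzttizztzzttiztizzt) expands symbol-by-symbol to tiz zt tiz tiz zt zt zzt tiz tiz zt tiz tiz zt zt zzt tiz zt zzt tiz tiz zt; joining the 21 pieces gives the next term.

tizzttiztizztztzzttiztizzttiztizztztzzttizztzzttiztizzt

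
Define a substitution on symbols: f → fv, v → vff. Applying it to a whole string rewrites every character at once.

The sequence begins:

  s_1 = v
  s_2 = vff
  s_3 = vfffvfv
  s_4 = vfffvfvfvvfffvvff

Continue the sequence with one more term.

Applying the rule to each of the 17 symbols of vfffvfvfvvfffvvff gives the pieces vff fv fv fv vff fv vff fv vff vff fv fv fv vff vff fv fv, which concatenate to the answer.

vfffvfvfvvfffvvfffvvffvfffvfvfvvffvfffvfv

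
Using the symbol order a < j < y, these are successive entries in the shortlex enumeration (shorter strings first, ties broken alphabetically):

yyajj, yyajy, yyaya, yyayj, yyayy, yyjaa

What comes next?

The successor of yyjaa increments the rightmost position that isn't already y and resets every position after it to a.

yyjaj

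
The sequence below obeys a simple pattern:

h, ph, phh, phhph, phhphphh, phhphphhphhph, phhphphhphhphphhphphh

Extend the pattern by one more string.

From term 3 onward, concatenate the last term with the second-to-last: ph·h = phh, phh·ph = phhph, …
The next term joins phhphphhphhphphhphphh and phhphphhphhph.

phhphphhphhphphhphphhphhphphhphhph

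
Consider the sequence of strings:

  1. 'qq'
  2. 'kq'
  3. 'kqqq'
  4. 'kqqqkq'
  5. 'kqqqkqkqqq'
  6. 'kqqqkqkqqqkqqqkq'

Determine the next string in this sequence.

kqqqkqkqqqkqqqkqkqqqkqkqqq

Each term (from the third on) is the previous term followed by the one before it: term 3 = kq·qq = kqqq.
Continuing: kqqqkqkqqqkqqqkq · kqqqkqkqqq gives term 7.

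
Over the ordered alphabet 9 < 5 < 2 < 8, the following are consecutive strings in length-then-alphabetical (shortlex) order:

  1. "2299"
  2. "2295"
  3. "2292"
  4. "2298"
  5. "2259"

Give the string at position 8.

Advancing 3 positions from 2259 through 2259 → 2255 → 2252 reaches term 8.

2258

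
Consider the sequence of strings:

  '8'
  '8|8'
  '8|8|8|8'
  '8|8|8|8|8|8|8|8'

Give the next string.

Every step duplicates the string with '|' between the halves.
Doubling 8|8|8|8|8|8|8|8 with '|' between the halves:

8|8|8|8|8|8|8|8|8|8|8|8|8|8|8|8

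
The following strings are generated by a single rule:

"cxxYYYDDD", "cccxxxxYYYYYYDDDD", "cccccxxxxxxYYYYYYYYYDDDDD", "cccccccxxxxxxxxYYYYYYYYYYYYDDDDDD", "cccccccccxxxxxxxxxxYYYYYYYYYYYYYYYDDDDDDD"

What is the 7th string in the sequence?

The n-th term is 2n-1 c's then 2n x's then 3n Y's then n+2 D's (n = 1, 2, …).
At n = 7 the blocks have lengths 13, 14, 21, 9.

cccccccccccccxxxxxxxxxxxxxxYYYYYYYYYYYYYYYYYYYYYDDDDDDDDD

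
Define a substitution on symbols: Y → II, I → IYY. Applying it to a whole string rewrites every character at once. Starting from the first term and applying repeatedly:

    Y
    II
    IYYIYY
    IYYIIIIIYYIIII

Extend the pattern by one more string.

φ(IYYIIIIIYYIIII) expands symbol-by-symbol to IYY II II IYY IYY IYY IYY IYY II II IYY IYY IYY IYY; joining the 14 pieces gives the next term.

IYYIIIIIYYIYYIYYIYYIYYIIIIIYYIYYIYYIYY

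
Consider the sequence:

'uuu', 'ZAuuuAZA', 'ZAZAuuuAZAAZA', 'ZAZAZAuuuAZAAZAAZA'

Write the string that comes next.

Each term wraps the previous one in ZA on the left and AZA on the right.
Applying this once more to ZAZAZAuuuAZAAZAAZA:

ZAZAZAZAuuuAZAAZAAZAAZA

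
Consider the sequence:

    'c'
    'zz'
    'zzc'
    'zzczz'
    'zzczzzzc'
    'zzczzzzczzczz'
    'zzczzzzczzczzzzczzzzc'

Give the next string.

zzczzzzczzczzzzczzzzczzczzzzczzczz

This is a Fibonacci-style word recurrence s(k) = s(k−1)·s(k−2): e.g. zz·c = zzc.
Continuing: zzczzzzczzczzzzczzzzc · zzczzzzczzczz gives term 8.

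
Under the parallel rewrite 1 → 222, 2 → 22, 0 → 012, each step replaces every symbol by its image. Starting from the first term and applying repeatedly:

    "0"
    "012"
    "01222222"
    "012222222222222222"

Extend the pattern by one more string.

Replace each of the 18 characters of 012222222222222222 in place — 012 222 22 22 22 22 22 22 22 22 22 22 22 22 22 22 22 22 — and concatenate.

01222222222222222222222222222222222222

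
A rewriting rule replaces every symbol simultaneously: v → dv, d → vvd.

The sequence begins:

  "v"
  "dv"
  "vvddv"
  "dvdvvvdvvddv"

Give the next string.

Apply φ to dvdvvvdvvddv symbol by symbol: d→vvd, v→dv, d→vvd, v→dv, v→dv, v→dv, d→vvd, v→dv, v→dv, d→vvd, d→vvd, v→dv; joined: vvd dv vvd dv dv dv vvd dv dv vvd vvd dv.

vvddvvvddvdvdvvvddvdvvvdvvddv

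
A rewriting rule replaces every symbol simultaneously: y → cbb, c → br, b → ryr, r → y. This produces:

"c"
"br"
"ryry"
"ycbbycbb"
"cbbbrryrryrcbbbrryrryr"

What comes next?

brryrryrryryycbbyycbbybrryrryrryryycbbyycbby

φ(cbbbrryrryrcbbbrryrryr) expands symbol-by-symbol to br ryr ryr ryr y y cbb y y cbb y br ryr ryr ryr y y cbb y y cbb y; joining the 22 pieces gives the next term.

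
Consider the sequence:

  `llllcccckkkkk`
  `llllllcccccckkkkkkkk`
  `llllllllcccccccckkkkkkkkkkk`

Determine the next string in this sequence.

llllllllllcccccccccckkkkkkkkkkkkkk

Reading off run lengths: l runs 4, 6, 8; c runs 4, 6, 8; k runs 5, 8, 11 — each is linear in n, where the shown terms are n = 2, 3, 4.
Setting n = 5 gives 10, 10, 14 characters in each block.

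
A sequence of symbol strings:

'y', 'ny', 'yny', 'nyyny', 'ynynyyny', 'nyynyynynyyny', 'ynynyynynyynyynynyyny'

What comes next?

Each term (from the third on) is the two preceding terms concatenated in order: term 3 = y·ny = yny.
The next term joins nyynyynynyyny and ynynyynynyynyynynyyny.

nyynyynynyynyynynyynynyynyynynyyny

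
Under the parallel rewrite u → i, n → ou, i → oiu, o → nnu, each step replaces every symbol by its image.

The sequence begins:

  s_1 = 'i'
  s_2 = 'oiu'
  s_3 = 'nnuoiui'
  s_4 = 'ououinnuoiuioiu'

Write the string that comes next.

Replace each of the 15 characters of ououinnuoiuioiu in place — nnu i nnu i oiu ou ou i nnu oiu i oiu nnu oiu i — and concatenate.

nnuinnuioiuououinnuoiuioiunnuoiui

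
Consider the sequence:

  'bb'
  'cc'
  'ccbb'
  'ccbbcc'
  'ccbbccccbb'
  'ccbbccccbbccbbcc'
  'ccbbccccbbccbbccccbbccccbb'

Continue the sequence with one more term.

Each term (from the third on) is the previous term followed by the one before it: term 3 = cc·bb = ccbb.
So term 8 is ccbbccccbbccbbccccbbccccbb·ccbbccccbbccbbcc.

ccbbccccbbccbbccccbbccccbbccbbccccbbccbbcc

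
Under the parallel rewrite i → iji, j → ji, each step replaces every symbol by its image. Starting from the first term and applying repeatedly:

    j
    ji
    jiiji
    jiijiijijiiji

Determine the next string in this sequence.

Rewriting the 13 symbols of jiijiijijiiji one by one yields ji iji iji ji iji iji ji iji ji iji iji ji iji; concatenated:

jiijiijijiijiijijiijijiijiijijiiji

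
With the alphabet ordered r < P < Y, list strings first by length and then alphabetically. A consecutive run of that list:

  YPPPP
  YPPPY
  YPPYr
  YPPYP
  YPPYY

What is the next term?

Find the rightmost character of YPPYY below Y, bump it to the next letter, and reset everything to its right to r.

YPYrr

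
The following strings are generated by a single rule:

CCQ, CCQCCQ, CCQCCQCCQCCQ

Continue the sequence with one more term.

Each string is two copies of the previous one concatenated.
So the next term is two copies of CCQCCQCCQCCQ.

CCQCCQCCQCCQCCQCCQCCQCCQ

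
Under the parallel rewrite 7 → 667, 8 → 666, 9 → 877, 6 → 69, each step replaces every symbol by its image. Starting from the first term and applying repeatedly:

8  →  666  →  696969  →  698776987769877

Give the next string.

Applying the rule to each of the 15 symbols of 698776987769877 gives the pieces 69 877 666 667 667 69 877 666 667 667 69 877 666 667 667, which concatenate to the answer.

698776666676676987766666766769877666667667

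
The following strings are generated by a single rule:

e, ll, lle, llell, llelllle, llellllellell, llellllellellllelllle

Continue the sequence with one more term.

Each term (from the third on) is the previous term followed by the one before it: term 3 = ll·e = lle.
Continuing: llellllellellllelllle · llellllellell gives term 8.

llellllellellllellllellellllellell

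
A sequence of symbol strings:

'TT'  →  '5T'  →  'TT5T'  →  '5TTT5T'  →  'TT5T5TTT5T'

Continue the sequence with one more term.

Each term (from the third on) is the two preceding terms concatenated in order: term 3 = TT·5T = TT5T.
So term 6 is 5TTT5T·TT5T5TTT5T.

5TTT5TTT5T5TTT5T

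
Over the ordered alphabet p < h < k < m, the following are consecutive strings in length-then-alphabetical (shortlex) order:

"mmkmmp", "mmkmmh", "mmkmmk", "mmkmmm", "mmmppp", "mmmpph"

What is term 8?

Stepping forward 2 times from mmmpph: mmmpph → mmmppk, then the target.

mmmppm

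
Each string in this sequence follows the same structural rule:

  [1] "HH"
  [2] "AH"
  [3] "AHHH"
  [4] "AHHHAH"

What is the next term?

AHHHAHAHHH

This is a Fibonacci-style word recurrence s(k) = s(k−1)·s(k−2): e.g. AH·HH = AHHH.
The next term joins AHHHAH and AHHH.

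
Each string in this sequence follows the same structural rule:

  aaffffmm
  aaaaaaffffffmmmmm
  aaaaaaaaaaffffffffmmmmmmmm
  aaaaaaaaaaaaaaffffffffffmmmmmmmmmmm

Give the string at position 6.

The n-th term is 4n-2 a's then 2n+2 f's then 3n-1 m's (n = 1, 2, …).
For term 6, n = 6, so the run lengths are 22, 14, 17.

aaaaaaaaaaaaaaaaaaaaaaffffffffffffffmmmmmmmmmmmmmmmmm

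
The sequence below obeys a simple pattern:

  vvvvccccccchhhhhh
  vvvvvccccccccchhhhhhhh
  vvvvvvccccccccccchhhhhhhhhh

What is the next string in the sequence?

vvvvvvvccccccccccccchhhhhhhhhhhh

Term n consists of n+1 v's, followed by 2n+1 c's, followed by 2n h's, where the shown terms are n = 3, 4, 5.
Setting n = 6 gives 7, 13, 12 characters in each block.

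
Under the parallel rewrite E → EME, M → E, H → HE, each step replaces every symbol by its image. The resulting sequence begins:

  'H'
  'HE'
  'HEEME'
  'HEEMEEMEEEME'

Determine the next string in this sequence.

Rewriting each symbol of HEEMEEMEEEME: H→HE, E→EME, E→EME, M→E, E→EME, E→EME, M→E, E→EME, E→EME, E→EME, M→E, E→EME, which concatenates to HE EME EME E EME EME E EME EME EME E EME.

HEEMEEMEEEMEEMEEEMEEMEEMEEEME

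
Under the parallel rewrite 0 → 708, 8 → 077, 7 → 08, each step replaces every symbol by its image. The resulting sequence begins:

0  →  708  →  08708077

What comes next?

Expanding 08708077: 0→708, 8→077, 7→08, 0→708, 8→077, 0→708, 7→08, 7→08. Concatenated: 708 077 08 708 077 708 08 08.

708077087080777080808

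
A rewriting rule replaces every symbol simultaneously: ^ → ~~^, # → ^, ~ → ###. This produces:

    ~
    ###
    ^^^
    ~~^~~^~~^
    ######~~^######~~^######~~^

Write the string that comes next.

Replace each of the 27 characters of ######~~^######~~^######~~^ in place — ^ ^ ^ ^ ^ ^ ### ### ~~^ ^ ^ ^ ^ ^ ^ ### ### ~~^ ^ ^ ^ ^ ^ ^ ### ### ~~^ — and concatenate.

^^^^^^######~~^^^^^^^######~~^^^^^^^######~~^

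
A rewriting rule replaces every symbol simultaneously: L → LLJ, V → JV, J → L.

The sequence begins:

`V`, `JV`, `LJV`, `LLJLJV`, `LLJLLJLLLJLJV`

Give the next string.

LLJLLJLLLJLLJLLLJLLJLLJLLLJLJV

Applying the rule to each of the 13 symbols of LLJLLJLLLJLJV gives the pieces LLJ LLJ L LLJ LLJ L LLJ LLJ LLJ L LLJ L JV, which concatenate to the answer.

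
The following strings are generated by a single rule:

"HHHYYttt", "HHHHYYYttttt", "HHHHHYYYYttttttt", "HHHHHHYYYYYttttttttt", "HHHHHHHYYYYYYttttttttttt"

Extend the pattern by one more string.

Each string has the form H^{n+1} Y^{n} t^{2n-1}, where the shown terms are n = 2, 3, 4, 5, 6.
At n = 7 the blocks have lengths 8, 7, 13.

HHHHHHHHYYYYYYYttttttttttttt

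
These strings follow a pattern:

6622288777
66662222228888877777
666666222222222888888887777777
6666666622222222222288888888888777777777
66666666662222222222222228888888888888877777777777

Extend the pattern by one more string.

Reading off run lengths: 6 runs 2, 4, 6, 8, 10; 2 runs 3, 6, 9, 12, 15; 8 runs 2, 5, 8, 11, 14; 7 runs 3, 5, 7, 9, 11 — each is linear in n (n = 1, 2, …).
For the next term, n = 6, so the run lengths are 12, 18, 17, 13.

666666666666222222222222222222888888888888888887777777777777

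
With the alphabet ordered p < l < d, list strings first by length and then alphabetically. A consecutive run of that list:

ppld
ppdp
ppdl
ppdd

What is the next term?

The successor of ppdd increments the rightmost position that isn't already d and resets every position after it to p.

plpp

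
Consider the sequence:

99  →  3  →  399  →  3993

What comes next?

3993399

This is a Fibonacci-style word recurrence s(k) = s(k−1)·s(k−2): e.g. 3·99 = 399.
Continuing: 3993 · 399 gives term 5.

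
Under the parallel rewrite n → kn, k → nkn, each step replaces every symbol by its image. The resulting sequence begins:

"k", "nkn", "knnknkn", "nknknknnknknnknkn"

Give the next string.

knnknknnknknnknknknnknknnknknknnknknnknkn

Applying the rule to each of the 17 symbols of nknknknnknknnknkn gives the pieces kn nkn kn nkn kn nkn kn kn nkn kn nkn kn kn nkn kn nkn kn, which concatenate to the answer.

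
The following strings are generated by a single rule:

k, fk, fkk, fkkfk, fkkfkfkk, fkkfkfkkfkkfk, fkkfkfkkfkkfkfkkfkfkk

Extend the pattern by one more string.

fkkfkfkkfkkfkfkkfkfkkfkkfkfkkfkkfk

This is a Fibonacci-style word recurrence s(k) = s(k−1)·s(k−2): e.g. fk·k = fkk.
The next term joins fkkfkfkkfkkfkfkkfkfkk and fkkfkfkkfkkfk.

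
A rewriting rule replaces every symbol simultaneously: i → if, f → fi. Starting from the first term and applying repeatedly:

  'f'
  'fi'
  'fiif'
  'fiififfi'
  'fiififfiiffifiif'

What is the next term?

φ(fiififfiiffifiif) expands symbol-by-symbol to fi if if fi if fi fi if if fi fi if fi if if fi; joining the 16 pieces gives the next term.

fiififfiiffifiififfifiiffiififfi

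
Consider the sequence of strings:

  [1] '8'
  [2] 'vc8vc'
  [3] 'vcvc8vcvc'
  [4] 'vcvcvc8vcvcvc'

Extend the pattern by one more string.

vcvcvcvc8vcvcvcvc

Each term wraps the previous one in vc on the left and vc on the right.
So the next term is vc·vcvcvc8vcvcvc·vc.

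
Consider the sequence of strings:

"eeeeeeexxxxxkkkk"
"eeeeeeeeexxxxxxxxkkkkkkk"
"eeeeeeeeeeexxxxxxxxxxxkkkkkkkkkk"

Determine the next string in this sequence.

eeeeeeeeeeeeexxxxxxxxxxxxxxkkkkkkkkkkkkk

Term n consists of 2n+3 e's, followed by 3n-1 x's, followed by 3n-2 k's, where the shown terms are n = 2, 3, 4.
At n = 5 the blocks have lengths 13, 14, 13.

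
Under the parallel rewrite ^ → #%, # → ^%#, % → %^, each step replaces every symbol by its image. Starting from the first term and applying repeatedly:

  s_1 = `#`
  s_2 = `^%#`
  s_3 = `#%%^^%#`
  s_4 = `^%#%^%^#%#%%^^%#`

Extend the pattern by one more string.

Rewriting the 16 symbols of ^%#%^%^#%#%%^^%# one by one yields #% %^ ^%# %^ #% %^ #% ^%# %^ ^%# %^ %^ #% #% %^ ^%#; concatenated:

#%%^^%#%^#%%^#%^%#%^^%#%^%^#%#%%^^%#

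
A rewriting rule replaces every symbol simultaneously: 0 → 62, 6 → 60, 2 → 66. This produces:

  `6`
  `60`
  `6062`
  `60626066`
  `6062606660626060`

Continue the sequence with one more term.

Applying the rule to each of the 16 symbols of 6062606660626060 gives the pieces 60 62 60 66 60 62 60 60 60 62 60 66 60 62 60 62, which concatenate to the answer.

60626066606260606062606660626062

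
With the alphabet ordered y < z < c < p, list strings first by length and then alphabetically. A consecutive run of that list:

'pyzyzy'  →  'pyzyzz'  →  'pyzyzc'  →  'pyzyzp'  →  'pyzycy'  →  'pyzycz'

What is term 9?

pyzypy

Continuing the enumeration 3 steps past pyzycz: pyzycz → pyzycc → pyzycp → (answer).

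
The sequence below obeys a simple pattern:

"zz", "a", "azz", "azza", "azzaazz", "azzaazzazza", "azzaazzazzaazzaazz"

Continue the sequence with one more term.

From term 3 onward, concatenate the last term with the second-to-last: a·zz = azz, azz·a = azza, …
So term 8 is azzaazzazzaazzaazz·azzaazzazza.

azzaazzazzaazzaazzazzaazzazza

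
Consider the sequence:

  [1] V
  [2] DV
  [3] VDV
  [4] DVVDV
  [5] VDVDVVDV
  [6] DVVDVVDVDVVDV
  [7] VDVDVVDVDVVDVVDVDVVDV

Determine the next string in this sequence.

This is a Fibonacci-style word recurrence s(k) = s(k−2)·s(k−1): e.g. V·DV = VDV.
Continuing: DVVDVVDVDVVDV · VDVDVVDVDVVDVVDVDVVDV gives term 8.

DVVDVVDVDVVDVVDVDVVDVDVVDVVDVDVVDV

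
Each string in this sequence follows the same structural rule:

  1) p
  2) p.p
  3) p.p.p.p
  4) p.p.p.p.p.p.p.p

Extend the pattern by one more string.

p.p.p.p.p.p.p.p.p.p.p.p.p.p.p.p

Each string is two copies of the previous one joined by '.'.
So the next term is two copies of p.p.p.p.p.p.p.p with '.' between the halves.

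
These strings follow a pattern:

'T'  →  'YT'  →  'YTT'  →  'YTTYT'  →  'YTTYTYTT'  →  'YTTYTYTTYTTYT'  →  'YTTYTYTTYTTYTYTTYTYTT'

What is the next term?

YTTYTYTTYTTYTYTTYTYTTYTTYTYTTYTTYT

Each term (from the third on) is the previous term followed by the one before it: term 3 = YT·T = YTT.
The next term joins YTTYTYTTYTTYTYTTYTYTT and YTTYTYTTYTTYT.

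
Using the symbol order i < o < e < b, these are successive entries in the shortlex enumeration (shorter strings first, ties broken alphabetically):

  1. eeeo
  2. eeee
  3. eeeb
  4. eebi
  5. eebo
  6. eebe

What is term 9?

Advancing 3 positions from eebe through eebe → eebb → ebii reaches term 9.

ebio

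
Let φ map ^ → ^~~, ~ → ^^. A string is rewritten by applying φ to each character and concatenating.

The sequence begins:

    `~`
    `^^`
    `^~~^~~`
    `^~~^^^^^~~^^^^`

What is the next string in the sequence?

Applying the rule to each of the 14 symbols of ^~~^^^^^~~^^^^ gives the pieces ^~~ ^^ ^^ ^~~ ^~~ ^~~ ^~~ ^~~ ^^ ^^ ^~~ ^~~ ^~~ ^~~, which concatenate to the answer.

^~~^^^^^~~^~~^~~^~~^~~^^^^^~~^~~^~~^~~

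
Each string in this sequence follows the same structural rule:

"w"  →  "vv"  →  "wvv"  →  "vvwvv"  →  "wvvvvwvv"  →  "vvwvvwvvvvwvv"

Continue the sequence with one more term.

wvvvvwvvvvwvvwvvvvwvv

Each term (from the third on) is the two preceding terms concatenated in order: term 3 = w·vv = wvv.
The next term joins wvvvvwvv and vvwvvwvvvvwvv.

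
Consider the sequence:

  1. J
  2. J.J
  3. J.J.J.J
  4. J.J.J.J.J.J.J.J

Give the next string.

J.J.J.J.J.J.J.J.J.J.J.J.J.J.J.J

Each string is two copies of the previous one joined by '.'.
One more doubling of J.J.J.J.J.J.J.J gives the answer.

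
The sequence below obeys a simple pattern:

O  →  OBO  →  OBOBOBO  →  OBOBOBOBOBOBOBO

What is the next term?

s(k+1) = s(k)·B·s(k) — each term doubles the last with 'B' between the halves.
Doubling OBOBOBOBOBOBOBO with 'B' between the halves:

OBOBOBOBOBOBOBOBOBOBOBOBOBOBOBO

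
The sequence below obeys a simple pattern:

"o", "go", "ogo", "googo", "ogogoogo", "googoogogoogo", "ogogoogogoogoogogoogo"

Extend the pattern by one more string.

googoogogoogoogogoogogoogoogogoogo

From term 3 onward, concatenate the second-to-last term with the last: o·go = ogo, go·ogo = googo, …
So term 8 is googoogogoogo·ogogoogogoogoogogoogo.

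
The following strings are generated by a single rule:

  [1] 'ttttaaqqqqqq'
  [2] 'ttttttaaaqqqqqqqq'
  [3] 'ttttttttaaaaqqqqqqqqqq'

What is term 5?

ttttttttttttaaaaaaqqqqqqqqqqqqqq

Term n consists of 2n t's, followed by n a's, followed by 2n+2 q's, where the shown terms are n = 2, 3, 4.
At n = 6 the blocks have lengths 12, 6, 14.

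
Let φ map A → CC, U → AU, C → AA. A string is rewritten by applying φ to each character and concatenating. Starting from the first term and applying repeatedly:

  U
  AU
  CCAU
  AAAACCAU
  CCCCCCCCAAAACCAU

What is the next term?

AAAAAAAAAAAAAAAACCCCCCCCAAAACCAU

Replace each of the 16 characters of CCCCCCCCAAAACCAU in place — AA AA AA AA AA AA AA AA CC CC CC CC AA AA CC AU — and concatenate.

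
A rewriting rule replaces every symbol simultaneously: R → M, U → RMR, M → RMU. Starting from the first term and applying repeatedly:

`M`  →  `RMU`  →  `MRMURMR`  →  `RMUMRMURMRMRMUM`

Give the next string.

Rewriting the 15 symbols of RMUMRMURMRMRMUM one by one yields M RMU RMR RMU M RMU RMR M RMU M RMU M RMU RMR RMU; concatenated:

MRMURMRRMUMRMURMRMRMUMRMUMRMURMRRMU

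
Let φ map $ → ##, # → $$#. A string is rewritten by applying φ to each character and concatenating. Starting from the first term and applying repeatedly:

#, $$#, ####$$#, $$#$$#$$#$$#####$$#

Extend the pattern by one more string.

Replace each of the 19 characters of $$#$$#$$#$$#####$$# in place — ## ## $$# ## ## $$# ## ## $$# ## ## $$# $$# $$# $$# $$# ## ## $$# — and concatenate.

####$$#####$$#####$$#####$$#$$#$$#$$#$$#####$$#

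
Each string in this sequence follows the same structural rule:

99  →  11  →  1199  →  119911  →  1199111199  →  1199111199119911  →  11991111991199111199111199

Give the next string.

119911119911991111991111991199111199119911

Each term (from the third on) is the previous term followed by the one before it: term 3 = 11·99 = 1199.
The next term joins 11991111991199111199111199 and 1199111199119911.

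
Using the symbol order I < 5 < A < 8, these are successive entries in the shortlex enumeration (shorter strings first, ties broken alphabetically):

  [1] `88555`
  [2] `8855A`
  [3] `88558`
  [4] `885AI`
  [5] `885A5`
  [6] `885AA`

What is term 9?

88585

Advancing 3 positions from 885AA through 885AA → 885A8 → 8858I reaches term 9.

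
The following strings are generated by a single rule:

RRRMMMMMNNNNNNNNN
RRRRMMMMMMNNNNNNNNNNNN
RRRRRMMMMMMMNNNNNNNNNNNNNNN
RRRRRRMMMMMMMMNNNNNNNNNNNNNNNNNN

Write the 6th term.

RRRRRRRRMMMMMMMMMMNNNNNNNNNNNNNNNNNNNNNNNN

Reading off run lengths: R runs 3, 4, 5, 6; M runs 5, 6, 7, 8; N runs 9, 12, 15, 18 — each is linear in n, where the shown terms are n = 2, 3, 4, 5.
At n = 7 the blocks have lengths 8, 10, 24.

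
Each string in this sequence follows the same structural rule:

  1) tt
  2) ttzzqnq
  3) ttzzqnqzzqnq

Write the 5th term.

Each term is the previous one with zzqnq appended.
From ttzzqnqzzqnq, 2 further steps: ttzzqnqzzqnq → ttzzqnqzzqnqzzqnq → (answer).

ttzzqnqzzqnqzzqnqzzqnq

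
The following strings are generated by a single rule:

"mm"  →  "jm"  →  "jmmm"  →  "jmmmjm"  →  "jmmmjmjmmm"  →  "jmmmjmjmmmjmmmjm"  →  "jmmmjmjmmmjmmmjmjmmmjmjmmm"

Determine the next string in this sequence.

From term 3 onward, concatenate the last term with the second-to-last: jm·mm = jmmm, jmmm·jm = jmmmjm, …
So term 8 is jmmmjmjmmmjmmmjmjmmmjmjmmm·jmmmjmjmmmjmmmjm.

jmmmjmjmmmjmmmjmjmmmjmjmmmjmmmjmjmmmjmmmjm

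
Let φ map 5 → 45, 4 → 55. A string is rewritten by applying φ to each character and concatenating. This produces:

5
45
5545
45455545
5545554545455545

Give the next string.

Replace each of the 16 characters of 5545554545455545 in place — 45 45 55 45 45 45 55 45 55 45 55 45 45 45 55 45 — and concatenate.

45455545454555455545554545455545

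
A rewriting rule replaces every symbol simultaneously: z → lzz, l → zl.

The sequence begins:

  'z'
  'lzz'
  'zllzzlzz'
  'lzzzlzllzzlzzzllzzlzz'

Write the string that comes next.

Rewriting the 21 symbols of lzzzlzllzzlzzzllzzlzz one by one yields zl lzz lzz lzz zl lzz zl zl lzz lzz zl lzz lzz lzz zl zl lzz lzz zl lzz lzz; concatenated:

zllzzlzzlzzzllzzzlzllzzlzzzllzzlzzlzzzlzllzzlzzzllzzlzz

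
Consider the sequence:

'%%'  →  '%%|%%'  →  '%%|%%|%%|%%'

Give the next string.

Each string is two copies of the previous one joined by '|'.
So the next term is two copies of %%|%%|%%|%% with '|' between the halves.

%%|%%|%%|%%|%%|%%|%%|%%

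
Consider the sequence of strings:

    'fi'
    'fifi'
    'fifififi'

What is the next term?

Each string is two copies of the previous one concatenated.
Doubling fifififi:

fifififififififi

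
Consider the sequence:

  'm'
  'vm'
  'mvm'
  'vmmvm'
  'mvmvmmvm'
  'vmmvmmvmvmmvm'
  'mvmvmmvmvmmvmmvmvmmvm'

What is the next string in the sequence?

Each term (from the third on) is the two preceding terms concatenated in order: term 3 = m·vm = mvm.
Continuing: vmmvmmvmvmmvm · mvmvmmvmvmmvmmvmvmmvm gives term 8.

vmmvmmvmvmmvmmvmvmmvmvmmvmmvmvmmvm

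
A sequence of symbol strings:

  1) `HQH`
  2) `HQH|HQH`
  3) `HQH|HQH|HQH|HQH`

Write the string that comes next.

s(k+1) = s(k)·|·s(k) — each term doubles the last with '|' between the halves.
Doubling HQH|HQH|HQH|HQH with '|' between the halves:

HQH|HQH|HQH|HQH|HQH|HQH|HQH|HQH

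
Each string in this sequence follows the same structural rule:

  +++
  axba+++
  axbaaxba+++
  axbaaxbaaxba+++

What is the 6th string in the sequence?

axbaaxbaaxbaaxbaaxba+++

Every step adds axba at the front: s(k+1) = axba·s(k).
From axbaaxbaaxba+++, 2 further steps: axbaaxbaaxba+++ → axbaaxbaaxbaaxba+++ → (answer).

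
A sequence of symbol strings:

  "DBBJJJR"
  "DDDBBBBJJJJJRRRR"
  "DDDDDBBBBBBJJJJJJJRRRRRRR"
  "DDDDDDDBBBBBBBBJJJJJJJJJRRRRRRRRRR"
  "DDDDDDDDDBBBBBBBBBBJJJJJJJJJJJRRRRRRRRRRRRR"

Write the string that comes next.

Term n consists of 2n-1 D's, followed by 2n B's, followed by 2n+1 J's, followed by 3n-2 R's (n = 1, 2, …).
At n = 6 the blocks have lengths 11, 12, 13, 16.

DDDDDDDDDDDBBBBBBBBBBBBJJJJJJJJJJJJJRRRRRRRRRRRRRRRR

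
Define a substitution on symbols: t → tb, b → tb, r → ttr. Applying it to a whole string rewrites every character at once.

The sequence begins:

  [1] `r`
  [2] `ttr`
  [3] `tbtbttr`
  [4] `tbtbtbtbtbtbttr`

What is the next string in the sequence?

Rewriting the 15 symbols of tbtbtbtbtbtbttr one by one yields tb tb tb tb tb tb tb tb tb tb tb tb tb tb ttr; concatenated:

tbtbtbtbtbtbtbtbtbtbtbtbtbtbttr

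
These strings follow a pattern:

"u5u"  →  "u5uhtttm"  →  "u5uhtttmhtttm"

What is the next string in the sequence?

Every step adds htttm to the end: s(k+1) = s(k)·htttm.
Applying this once more to u5uhtttmhtttm:

u5uhtttmhtttmhtttm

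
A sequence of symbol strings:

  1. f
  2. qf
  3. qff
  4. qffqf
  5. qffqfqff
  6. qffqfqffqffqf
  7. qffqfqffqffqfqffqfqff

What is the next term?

qffqfqffqffqfqffqfqffqffqfqffqffqf

From term 3 onward, concatenate the last term with the second-to-last: qf·f = qff, qff·qf = qffqf, …
Continuing: qffqfqffqffqfqffqfqff · qffqfqffqffqf gives term 8.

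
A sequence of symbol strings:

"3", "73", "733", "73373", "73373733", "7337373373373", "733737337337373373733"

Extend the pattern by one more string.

7337373373373733737337337373373373

This is a Fibonacci-style word recurrence s(k) = s(k−1)·s(k−2): e.g. 73·3 = 733.
Continuing: 733737337337373373733 · 7337373373373 gives term 8.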